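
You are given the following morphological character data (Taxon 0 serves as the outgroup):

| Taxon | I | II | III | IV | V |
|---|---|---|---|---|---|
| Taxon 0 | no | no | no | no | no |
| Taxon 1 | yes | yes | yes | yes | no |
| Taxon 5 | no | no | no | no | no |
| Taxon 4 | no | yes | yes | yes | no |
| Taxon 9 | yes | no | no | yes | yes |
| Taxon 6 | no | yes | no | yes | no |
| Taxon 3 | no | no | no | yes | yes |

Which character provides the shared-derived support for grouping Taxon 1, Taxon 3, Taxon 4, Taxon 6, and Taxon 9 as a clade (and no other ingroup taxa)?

IV

The outgroup has state 'no' for every character, so 'yes' is the derived state throughout.
I groups Taxon 1 and Taxon 9, which is incompatible with the clades supported by the remaining characters; treating it as convergent (homoplasy) costs fewer steps than any alternative tree.
II (derived state 'yes') is shared by Taxon 1, Taxon 4, and Taxon 6 — a synapomorphy uniting that clade.
III (derived state 'yes') is shared by Taxon 1 and Taxon 4 — a synapomorphy uniting that clade.
IV: derived state 'yes' in Taxon 1, Taxon 3, Taxon 4, Taxon 6, and Taxon 9 only — synapomorphy for {Taxon 1, Taxon 3, Taxon 4, Taxon 6, Taxon 9}.
Only Taxon 3 and Taxon 9 show the derived state 'yes' for V, supporting them as a clade.
Most parsimonious ingroup topology: ((((Taxon 1,Taxon 4),Taxon 6),(Taxon 9,Taxon 3)),Taxon 5).
The clade {Taxon 1, Taxon 3, Taxon 4, Taxon 6, Taxon 9} is supported by IV: its derived state 'yes' occurs in exactly those taxa and in no other taxon (including the outgroup).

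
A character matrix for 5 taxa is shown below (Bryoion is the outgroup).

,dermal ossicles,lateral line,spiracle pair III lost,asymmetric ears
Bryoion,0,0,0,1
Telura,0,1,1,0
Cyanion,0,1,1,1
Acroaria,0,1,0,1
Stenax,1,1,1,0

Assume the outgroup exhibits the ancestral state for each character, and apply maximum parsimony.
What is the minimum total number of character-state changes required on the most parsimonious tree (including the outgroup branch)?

4

Character polarity is set by the outgroup: the derived state is whichever differs from the outgroup's state, so for asymmetric ears the derived state is '0', and for the remaining characters it is '1'.
dermal ossicles (derived state '1') is unique to Stenax (autapomorphy; uninformative for grouping).
lateral line (derived state '1') is shared by all ingroup taxa — unites the whole ingroup.
spiracle pair III lost: derived state '1' in Cyanion, Stenax, and Telura only — synapomorphy for {Cyanion, Stenax, Telura}.
asymmetric ears (derived state '0') is shared by Stenax and Telura — a synapomorphy uniting that clade.
Most parsimonious ingroup topology: (((Telura,Stenax),Cyanion),Acroaria).
Changes per character on this tree: dermal ossicles: 1; lateral line: 1; spiracle pair III lost: 1; asymmetric ears: 1.
Total = 4.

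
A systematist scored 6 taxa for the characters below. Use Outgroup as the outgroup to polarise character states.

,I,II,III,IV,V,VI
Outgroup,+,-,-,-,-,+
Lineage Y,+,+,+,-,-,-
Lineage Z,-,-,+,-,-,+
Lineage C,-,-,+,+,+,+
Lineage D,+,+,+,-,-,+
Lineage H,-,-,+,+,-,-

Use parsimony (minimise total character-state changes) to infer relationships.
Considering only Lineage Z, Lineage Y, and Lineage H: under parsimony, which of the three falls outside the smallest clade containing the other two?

Lineage Y

Character polarity is set by the outgroup: the derived state is whichever differs from the outgroup's state, so for I, VI the derived state is '-', and for the remaining characters it is '+'.
I: derived state '-' in Lineage C, Lineage H, and Lineage Z only — synapomorphy for {Lineage C, Lineage H, Lineage Z}.
II (derived state '+') is shared by Lineage D and Lineage Y — a synapomorphy uniting that clade.
III (derived state '+') is shared by all ingroup taxa — unites the whole ingroup.
IV: derived state '+' in Lineage C and Lineage H only — synapomorphy for {Lineage C, Lineage H}.
V (derived state '+') is unique to Lineage C (autapomorphy; uninformative for grouping).
VI groups Lineage H and Lineage Y, which is incompatible with the clades supported by the remaining characters; treating it as convergent (homoplasy) costs fewer steps than any alternative tree.
Most parsimonious ingroup topology: ((Lineage Y,Lineage D),(Lineage Z,(Lineage C,Lineage H))).
Lineage H and Lineage Z share a more recent common ancestor with each other than either does with Lineage Y, so Lineage Y is the least closely related of the three.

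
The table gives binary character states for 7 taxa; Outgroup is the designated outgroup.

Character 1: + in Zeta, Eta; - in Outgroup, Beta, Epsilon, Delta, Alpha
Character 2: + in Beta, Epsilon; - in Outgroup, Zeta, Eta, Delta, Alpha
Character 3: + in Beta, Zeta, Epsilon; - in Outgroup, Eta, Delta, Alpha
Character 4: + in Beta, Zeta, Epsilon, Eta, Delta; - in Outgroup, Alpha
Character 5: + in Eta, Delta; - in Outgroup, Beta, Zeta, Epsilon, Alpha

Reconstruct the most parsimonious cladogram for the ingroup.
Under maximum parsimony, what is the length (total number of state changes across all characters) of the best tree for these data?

6

The outgroup has state '-' for every character, so '+' is the derived state throughout.
Character 1 groups Eta and Zeta, which is incompatible with the clades supported by the remaining characters; treating it as convergent (homoplasy) costs fewer steps than any alternative tree.
Character 2: derived state '+' in Beta and Epsilon only — synapomorphy for {Beta, Epsilon}.
Only Beta, Epsilon, and Zeta show the derived state '+' for Character 3, supporting them as a clade.
Character 4: derived state '+' in Beta, Delta, Epsilon, Eta, and Zeta only — synapomorphy for {Beta, Delta, Epsilon, Eta, Zeta}.
Character 5 (derived state '+') is shared by Delta and Eta — a synapomorphy uniting that clade.
Most parsimonious ingroup topology: ((((Beta,Epsilon),Zeta),(Eta,Delta)),Alpha).
Changes per character on this tree: Character 1: 2; Character 2: 1; Character 3: 1; Character 4: 1; Character 5: 1.
Total = 6.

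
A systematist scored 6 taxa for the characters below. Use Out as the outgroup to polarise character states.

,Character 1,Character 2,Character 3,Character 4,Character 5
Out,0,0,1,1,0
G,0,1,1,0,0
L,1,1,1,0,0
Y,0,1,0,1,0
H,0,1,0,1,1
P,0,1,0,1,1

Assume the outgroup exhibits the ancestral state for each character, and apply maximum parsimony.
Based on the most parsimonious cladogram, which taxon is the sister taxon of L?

G

Character polarity is set by the outgroup: the derived state is whichever differs from the outgroup's state, so for Character 3, Character 4 the derived state is '0', and for the remaining characters it is '1'.
Character 1 (derived state '1') is unique to L (autapomorphy; uninformative for grouping).
All ingroup taxa share the derived state '1' for Character 2; it defines the ingroup but does not resolve relationships within it.
Only H, P, and Y show the derived state '0' for Character 3, supporting them as a clade.
Only G and L show the derived state '0' for Character 4, supporting them as a clade.
Character 5 (derived state '1') is shared by H and P — a synapomorphy uniting that clade.
Most parsimonious ingroup topology: ((G,L),(Y,(H,P))).
L and G form a cherry on this tree, so they are sister taxa.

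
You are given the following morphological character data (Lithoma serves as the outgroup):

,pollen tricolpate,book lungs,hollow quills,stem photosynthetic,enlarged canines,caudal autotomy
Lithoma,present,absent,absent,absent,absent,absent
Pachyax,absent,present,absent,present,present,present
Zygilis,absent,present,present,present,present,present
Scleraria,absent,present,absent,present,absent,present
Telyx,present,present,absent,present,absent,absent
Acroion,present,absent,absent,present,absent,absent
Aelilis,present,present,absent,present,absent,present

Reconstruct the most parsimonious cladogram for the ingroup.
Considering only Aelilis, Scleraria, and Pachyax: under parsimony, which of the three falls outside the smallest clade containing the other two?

Character polarity is set by the outgroup: the derived state is whichever differs from the outgroup's state, so for pollen tricolpate the derived state is 'absent', and for the remaining characters it is 'present'.
pollen tricolpate (derived state 'absent') is shared by Pachyax, Scleraria, and Zygilis — a synapomorphy uniting that clade.
book lungs (derived state 'present') is shared by Aelilis, Pachyax, Scleraria, Telyx, and Zygilis — a synapomorphy uniting that clade.
hollow quills (derived state 'present') is unique to Zygilis (autapomorphy; uninformative for grouping).
stem photosynthetic (derived state 'present') is shared by all ingroup taxa — unites the whole ingroup.
enlarged canines: derived state 'present' in Pachyax and Zygilis only — synapomorphy for {Pachyax, Zygilis}.
caudal autotomy: derived state 'present' in Aelilis, Pachyax, Scleraria, and Zygilis only — synapomorphy for {Aelilis, Pachyax, Scleraria, Zygilis}.
Most parsimonious ingroup topology: (((((Pachyax,Zygilis),Scleraria),Aelilis),Telyx),Acroion).
Scleraria and Pachyax share a more recent common ancestor with each other than either does with Aelilis, so Aelilis is the least closely related of the three.

Aelilis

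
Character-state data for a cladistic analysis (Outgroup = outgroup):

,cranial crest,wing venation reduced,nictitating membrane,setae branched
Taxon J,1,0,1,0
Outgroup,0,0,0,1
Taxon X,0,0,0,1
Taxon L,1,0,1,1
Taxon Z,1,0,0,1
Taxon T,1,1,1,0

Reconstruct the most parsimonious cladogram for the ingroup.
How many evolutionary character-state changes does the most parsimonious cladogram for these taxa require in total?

Character polarity is set by the outgroup: the derived state is whichever differs from the outgroup's state, so for setae branched the derived state is '0', and for the remaining characters it is '1'.
cranial crest (derived state '1') is shared by Taxon J, Taxon L, Taxon T, and Taxon Z — a synapomorphy uniting that clade.
wing venation reduced (derived state '1') is unique to Taxon T (autapomorphy; uninformative for grouping).
nictitating membrane: derived state '1' in Taxon J, Taxon L, and Taxon T only — synapomorphy for {Taxon J, Taxon L, Taxon T}.
setae branched (derived state '0') is shared by Taxon J and Taxon T — a synapomorphy uniting that clade.
Most parsimonious ingroup topology: ((((Taxon J,Taxon T),Taxon L),Taxon Z),Taxon X).
Changes per character on this tree: cranial crest: 1; wing venation reduced: 1; nictitating membrane: 1; setae branched: 1.
Total = 4.

4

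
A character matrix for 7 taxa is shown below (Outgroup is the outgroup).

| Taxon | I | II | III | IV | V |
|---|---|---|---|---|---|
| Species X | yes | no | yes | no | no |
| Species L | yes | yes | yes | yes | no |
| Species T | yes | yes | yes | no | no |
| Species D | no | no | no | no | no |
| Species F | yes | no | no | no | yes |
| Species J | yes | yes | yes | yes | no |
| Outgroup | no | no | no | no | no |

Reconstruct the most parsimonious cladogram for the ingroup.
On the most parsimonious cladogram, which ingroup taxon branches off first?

Species D

The outgroup has state 'no' for every character, so 'yes' is the derived state throughout.
I: derived state 'yes' in Species F, Species J, Species L, Species T, and Species X only — synapomorphy for {Species F, Species J, Species L, Species T, Species X}.
II: derived state 'yes' in Species J, Species L, and Species T only — synapomorphy for {Species J, Species L, Species T}.
Only Species J, Species L, Species T, and Species X show the derived state 'yes' for III, supporting them as a clade.
IV (derived state 'yes') is shared by Species J and Species L — a synapomorphy uniting that clade.
V: derived state 'yes' in Species F only — an autapomorphy, so it tells us nothing about relationships among taxa.
Most parsimonious ingroup topology: ((Species F,(Species X,(Species T,(Species L,Species J)))),Species D).
Species D is sister to the clade containing all other ingroup taxa, so it is the earliest-diverging (most basal) ingroup lineage.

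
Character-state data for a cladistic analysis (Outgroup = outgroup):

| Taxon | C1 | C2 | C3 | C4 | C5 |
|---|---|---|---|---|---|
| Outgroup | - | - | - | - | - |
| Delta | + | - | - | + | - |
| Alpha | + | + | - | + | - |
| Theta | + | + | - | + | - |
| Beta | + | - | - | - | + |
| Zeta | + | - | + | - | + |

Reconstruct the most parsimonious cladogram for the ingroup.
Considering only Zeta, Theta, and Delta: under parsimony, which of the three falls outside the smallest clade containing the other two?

Zeta

The outgroup has state '-' for every character, so '+' is the derived state throughout.
C1 (derived state '+') is shared by all ingroup taxa — unites the whole ingroup.
C2 (derived state '+') is shared by Alpha and Theta — a synapomorphy uniting that clade.
C3 (derived state '+') is unique to Zeta (autapomorphy; uninformative for grouping).
C4: derived state '+' in Alpha, Delta, and Theta only — synapomorphy for {Alpha, Delta, Theta}.
C5 (derived state '+') is shared by Beta and Zeta — a synapomorphy uniting that clade.
Most parsimonious ingroup topology: ((Delta,(Theta,Alpha)),(Beta,Zeta)).
Delta and Theta share a more recent common ancestor with each other than either does with Zeta, so Zeta is the least closely related of the three.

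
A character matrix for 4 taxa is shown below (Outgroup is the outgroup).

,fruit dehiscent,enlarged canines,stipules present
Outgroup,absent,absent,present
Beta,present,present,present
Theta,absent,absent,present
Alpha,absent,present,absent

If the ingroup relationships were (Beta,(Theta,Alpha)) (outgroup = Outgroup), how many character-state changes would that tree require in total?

4

Map each character onto (Beta,(Theta,Alpha)) (rooted by Outgroup) and count the minimum state changes it requires (Fitch parsimony):
fruit dehiscent: 1; enlarged canines: 2; stipules present: 1.
Total tree length = 4.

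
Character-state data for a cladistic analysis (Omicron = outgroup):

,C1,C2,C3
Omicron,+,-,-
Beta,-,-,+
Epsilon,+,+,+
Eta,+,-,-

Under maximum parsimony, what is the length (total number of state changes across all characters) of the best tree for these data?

Character polarity is set by the outgroup: the derived state is whichever differs from the outgroup's state, so for C1 the derived state is '-', and for the remaining characters it is '+'.
C1 (derived state '-') is unique to Beta (autapomorphy; uninformative for grouping).
C2: derived state '+' in Epsilon only — an autapomorphy, so it tells us nothing about relationships among taxa.
C3: derived state '+' in Beta and Epsilon only — synapomorphy for {Beta, Epsilon}.
Most parsimonious ingroup topology: ((Beta,Epsilon),Eta).
Changes per character on this tree: C1: 1; C2: 1; C3: 1.
Total = 3.

3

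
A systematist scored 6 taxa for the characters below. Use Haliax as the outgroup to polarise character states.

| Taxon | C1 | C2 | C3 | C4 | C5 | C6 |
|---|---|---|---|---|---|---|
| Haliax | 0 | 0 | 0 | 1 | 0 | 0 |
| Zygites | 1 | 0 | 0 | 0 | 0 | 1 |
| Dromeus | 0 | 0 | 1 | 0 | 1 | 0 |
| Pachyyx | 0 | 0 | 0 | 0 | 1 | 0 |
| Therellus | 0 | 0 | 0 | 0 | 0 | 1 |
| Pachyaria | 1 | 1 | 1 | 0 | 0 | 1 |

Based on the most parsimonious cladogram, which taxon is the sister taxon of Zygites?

Character polarity is set by the outgroup: the derived state is whichever differs from the outgroup's state, so for C4 the derived state is '0', and for the remaining characters it is '1'.
C1 (derived state '1') is shared by Pachyaria and Zygites — a synapomorphy uniting that clade.
C2: derived state '1' in Pachyaria only — an autapomorphy, so it tells us nothing about relationships among taxa.
C3 (state '1') occurs in Dromeus and Pachyaria but conflicts with the nesting implied by the other characters — most parsimoniously interpreted as homoplasy.
C4 (derived state '0') is shared by all ingroup taxa — unites the whole ingroup.
Only Dromeus and Pachyyx show the derived state '1' for C5, supporting them as a clade.
Only Pachyaria, Therellus, and Zygites show the derived state '1' for C6, supporting them as a clade.
Most parsimonious ingroup topology: (((Zygites,Pachyaria),Therellus),(Dromeus,Pachyyx)).
Zygites and Pachyaria form a cherry on this tree, so they are sister taxa.

Pachyaria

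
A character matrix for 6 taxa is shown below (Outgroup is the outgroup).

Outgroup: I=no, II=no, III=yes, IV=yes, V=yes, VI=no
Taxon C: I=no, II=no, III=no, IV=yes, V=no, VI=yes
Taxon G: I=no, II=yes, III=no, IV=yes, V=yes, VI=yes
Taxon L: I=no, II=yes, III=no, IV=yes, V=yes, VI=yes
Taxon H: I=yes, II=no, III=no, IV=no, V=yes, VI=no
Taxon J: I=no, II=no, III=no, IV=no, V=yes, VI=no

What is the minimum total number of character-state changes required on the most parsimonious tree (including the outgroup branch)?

Character polarity is set by the outgroup: the derived state is whichever differs from the outgroup's state, so for III, IV, V the derived state is 'no', and for the remaining characters it is 'yes'.
I: derived state 'yes' in Taxon H only — an autapomorphy, so it tells us nothing about relationships among taxa.
II (derived state 'yes') is shared by Taxon G and Taxon L — a synapomorphy uniting that clade.
III (derived state 'no') is shared by all ingroup taxa — unites the whole ingroup.
Only Taxon H and Taxon J show the derived state 'no' for IV, supporting them as a clade.
V: derived state 'no' in Taxon C only — an autapomorphy, so it tells us nothing about relationships among taxa.
Only Taxon C, Taxon G, and Taxon L show the derived state 'yes' for VI, supporting them as a clade.
Most parsimonious ingroup topology: ((Taxon C,(Taxon G,Taxon L)),(Taxon H,Taxon J)).
Changes per character on this tree: I: 1; II: 1; III: 1; IV: 1; V: 1; VI: 1.
Total = 6.

6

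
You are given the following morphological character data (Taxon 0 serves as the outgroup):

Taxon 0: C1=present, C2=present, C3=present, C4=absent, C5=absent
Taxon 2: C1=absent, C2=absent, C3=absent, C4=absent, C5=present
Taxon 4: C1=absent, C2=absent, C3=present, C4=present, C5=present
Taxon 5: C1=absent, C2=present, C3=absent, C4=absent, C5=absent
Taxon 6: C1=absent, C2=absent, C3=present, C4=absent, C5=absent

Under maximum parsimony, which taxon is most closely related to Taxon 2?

Character polarity is set by the outgroup: the derived state is whichever differs from the outgroup's state, so for C1, C2, C3 the derived state is 'absent', and for the remaining characters it is 'present'.
C1 (derived state 'absent') is shared by all ingroup taxa — unites the whole ingroup.
Only Taxon 2, Taxon 4, and Taxon 6 show the derived state 'absent' for C2, supporting them as a clade.
C3 (state 'absent') occurs in Taxon 2 and Taxon 5 but conflicts with the nesting implied by the other characters — most parsimoniously interpreted as homoplasy.
C4 (derived state 'present') is unique to Taxon 4 (autapomorphy; uninformative for grouping).
C5: derived state 'present' in Taxon 2 and Taxon 4 only — synapomorphy for {Taxon 2, Taxon 4}.
Most parsimonious ingroup topology: (((Taxon 2,Taxon 4),Taxon 6),Taxon 5).
Taxon 2 and Taxon 4 form a cherry on this tree, so they are sister taxa.

Taxon 4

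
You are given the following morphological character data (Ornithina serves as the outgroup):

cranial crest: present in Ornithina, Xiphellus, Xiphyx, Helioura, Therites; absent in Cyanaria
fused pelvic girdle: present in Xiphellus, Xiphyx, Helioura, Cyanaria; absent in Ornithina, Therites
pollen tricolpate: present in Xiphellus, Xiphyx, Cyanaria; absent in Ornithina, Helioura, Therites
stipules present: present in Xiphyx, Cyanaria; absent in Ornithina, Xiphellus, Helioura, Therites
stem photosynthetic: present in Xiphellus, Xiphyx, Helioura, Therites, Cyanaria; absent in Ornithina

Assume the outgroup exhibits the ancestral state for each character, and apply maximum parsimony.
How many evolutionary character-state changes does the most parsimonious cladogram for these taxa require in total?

5

Character polarity is set by the outgroup: the derived state is whichever differs from the outgroup's state, so for cranial crest the derived state is 'absent', and for the remaining characters it is 'present'.
cranial crest: derived state 'absent' in Cyanaria only — an autapomorphy, so it tells us nothing about relationships among taxa.
fused pelvic girdle (derived state 'present') is shared by Cyanaria, Helioura, Xiphellus, and Xiphyx — a synapomorphy uniting that clade.
Only Cyanaria, Xiphellus, and Xiphyx show the derived state 'present' for pollen tricolpate, supporting them as a clade.
stipules present (derived state 'present') is shared by Cyanaria and Xiphyx — a synapomorphy uniting that clade.
All ingroup taxa share the derived state 'present' for stem photosynthetic; it defines the ingroup but does not resolve relationships within it.
Most parsimonious ingroup topology: (((Xiphellus,(Xiphyx,Cyanaria)),Helioura),Therites).
Changes per character on this tree: cranial crest: 1; fused pelvic girdle: 1; pollen tricolpate: 1; stipules present: 1; stem photosynthetic: 1.
Total = 5.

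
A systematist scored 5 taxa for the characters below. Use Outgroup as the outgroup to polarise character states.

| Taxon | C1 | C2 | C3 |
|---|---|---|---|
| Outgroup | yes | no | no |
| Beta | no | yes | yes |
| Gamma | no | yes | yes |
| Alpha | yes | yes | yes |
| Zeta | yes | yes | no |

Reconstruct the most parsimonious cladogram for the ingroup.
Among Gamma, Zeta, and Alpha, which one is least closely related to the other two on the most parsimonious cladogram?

Character polarity is set by the outgroup: the derived state is whichever differs from the outgroup's state, so for C1 the derived state is 'no', and for the remaining characters it is 'yes'.
C1: derived state 'no' in Beta and Gamma only — synapomorphy for {Beta, Gamma}.
All ingroup taxa share the derived state 'yes' for C2; it defines the ingroup but does not resolve relationships within it.
C3: derived state 'yes' in Alpha, Beta, and Gamma only — synapomorphy for {Alpha, Beta, Gamma}.
Most parsimonious ingroup topology: (((Beta,Gamma),Alpha),Zeta).
Gamma and Alpha share a more recent common ancestor with each other than either does with Zeta, so Zeta is the least closely related of the three.

Zeta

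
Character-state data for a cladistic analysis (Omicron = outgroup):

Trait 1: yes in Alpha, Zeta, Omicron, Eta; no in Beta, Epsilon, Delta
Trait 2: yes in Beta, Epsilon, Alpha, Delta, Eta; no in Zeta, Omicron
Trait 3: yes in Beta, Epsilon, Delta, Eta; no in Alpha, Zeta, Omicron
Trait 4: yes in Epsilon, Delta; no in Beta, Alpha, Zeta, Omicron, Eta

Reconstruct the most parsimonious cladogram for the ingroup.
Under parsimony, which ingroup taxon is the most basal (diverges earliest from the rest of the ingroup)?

Zeta

Character polarity is set by the outgroup: the derived state is whichever differs from the outgroup's state, so for Trait 1 the derived state is 'no', and for the remaining characters it is 'yes'.
Trait 1: derived state 'no' in Beta, Delta, and Epsilon only — synapomorphy for {Beta, Delta, Epsilon}.
Trait 2 (derived state 'yes') is shared by Alpha, Beta, Delta, Epsilon, and Eta — a synapomorphy uniting that clade.
Only Beta, Delta, Epsilon, and Eta show the derived state 'yes' for Trait 3, supporting them as a clade.
Trait 4: derived state 'yes' in Delta and Epsilon only — synapomorphy for {Delta, Epsilon}.
Most parsimonious ingroup topology: ((Alpha,(((Epsilon,Delta),Beta),Eta)),Zeta).
Zeta is sister to the clade containing all other ingroup taxa, so it is the earliest-diverging (most basal) ingroup lineage.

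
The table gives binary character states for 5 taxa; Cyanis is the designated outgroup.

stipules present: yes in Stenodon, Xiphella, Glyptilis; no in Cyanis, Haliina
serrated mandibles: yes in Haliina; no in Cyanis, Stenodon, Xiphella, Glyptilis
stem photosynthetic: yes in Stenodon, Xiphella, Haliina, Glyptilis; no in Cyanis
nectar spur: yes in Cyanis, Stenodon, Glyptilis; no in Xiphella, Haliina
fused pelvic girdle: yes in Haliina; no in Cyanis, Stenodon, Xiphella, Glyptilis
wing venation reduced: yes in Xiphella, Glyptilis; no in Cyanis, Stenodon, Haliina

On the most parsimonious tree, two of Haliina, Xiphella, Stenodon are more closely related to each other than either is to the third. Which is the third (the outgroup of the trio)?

Character polarity is set by the outgroup: the derived state is whichever differs from the outgroup's state, so for nectar spur the derived state is 'no', and for the remaining characters it is 'yes'.
stipules present (derived state 'yes') is shared by Glyptilis, Stenodon, and Xiphella — a synapomorphy uniting that clade.
serrated mandibles: derived state 'yes' in Haliina only — an autapomorphy, so it tells us nothing about relationships among taxa.
stem photosynthetic (derived state 'yes') is shared by all ingroup taxa — unites the whole ingroup.
nectar spur (state 'no') occurs in Haliina and Xiphella but conflicts with the nesting implied by the other characters — most parsimoniously interpreted as homoplasy.
fused pelvic girdle (derived state 'yes') is unique to Haliina (autapomorphy; uninformative for grouping).
wing venation reduced (derived state 'yes') is shared by Glyptilis and Xiphella — a synapomorphy uniting that clade.
Most parsimonious ingroup topology: ((Stenodon,(Xiphella,Glyptilis)),Haliina).
Xiphella and Stenodon share a more recent common ancestor with each other than either does with Haliina, so Haliina is the least closely related of the three.

Haliina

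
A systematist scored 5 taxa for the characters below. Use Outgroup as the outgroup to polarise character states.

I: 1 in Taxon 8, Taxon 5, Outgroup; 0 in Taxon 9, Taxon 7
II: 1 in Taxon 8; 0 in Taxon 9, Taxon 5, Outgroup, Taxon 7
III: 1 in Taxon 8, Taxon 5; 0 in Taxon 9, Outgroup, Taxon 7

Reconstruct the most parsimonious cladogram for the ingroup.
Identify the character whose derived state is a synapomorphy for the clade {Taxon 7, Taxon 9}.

I

Character polarity is set by the outgroup: the derived state is whichever differs from the outgroup's state, so for I the derived state is '0', and for the remaining characters it is '1'.
I (derived state '0') is shared by Taxon 7 and Taxon 9 — a synapomorphy uniting that clade.
II: derived state '1' in Taxon 8 only — an autapomorphy, so it tells us nothing about relationships among taxa.
III: derived state '1' in Taxon 5 and Taxon 8 only — synapomorphy for {Taxon 5, Taxon 8}.
Most parsimonious ingroup topology: ((Taxon 8,Taxon 5),(Taxon 7,Taxon 9)).
The clade {Taxon 7, Taxon 9} is supported by I: its derived state '0' occurs in exactly those taxa and in no other taxon (including the outgroup).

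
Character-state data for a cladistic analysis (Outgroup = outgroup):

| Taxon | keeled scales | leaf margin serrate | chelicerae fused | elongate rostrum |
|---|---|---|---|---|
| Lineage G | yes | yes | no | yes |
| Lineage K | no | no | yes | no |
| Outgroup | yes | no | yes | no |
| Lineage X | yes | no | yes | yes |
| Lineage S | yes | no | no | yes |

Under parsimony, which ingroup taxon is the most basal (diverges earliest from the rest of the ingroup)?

Lineage K

Character polarity is set by the outgroup: the derived state is whichever differs from the outgroup's state, so for keeled scales, chelicerae fused the derived state is 'no', and for the remaining characters it is 'yes'.
keeled scales (derived state 'no') is unique to Lineage K (autapomorphy; uninformative for grouping).
leaf margin serrate: derived state 'yes' in Lineage G only — an autapomorphy, so it tells us nothing about relationships among taxa.
chelicerae fused: derived state 'no' in Lineage G and Lineage S only — synapomorphy for {Lineage G, Lineage S}.
elongate rostrum: derived state 'yes' in Lineage G, Lineage S, and Lineage X only — synapomorphy for {Lineage G, Lineage S, Lineage X}.
Most parsimonious ingroup topology: (((Lineage G,Lineage S),Lineage X),Lineage K).
Lineage K is sister to the clade containing all other ingroup taxa, so it is the earliest-diverging (most basal) ingroup lineage.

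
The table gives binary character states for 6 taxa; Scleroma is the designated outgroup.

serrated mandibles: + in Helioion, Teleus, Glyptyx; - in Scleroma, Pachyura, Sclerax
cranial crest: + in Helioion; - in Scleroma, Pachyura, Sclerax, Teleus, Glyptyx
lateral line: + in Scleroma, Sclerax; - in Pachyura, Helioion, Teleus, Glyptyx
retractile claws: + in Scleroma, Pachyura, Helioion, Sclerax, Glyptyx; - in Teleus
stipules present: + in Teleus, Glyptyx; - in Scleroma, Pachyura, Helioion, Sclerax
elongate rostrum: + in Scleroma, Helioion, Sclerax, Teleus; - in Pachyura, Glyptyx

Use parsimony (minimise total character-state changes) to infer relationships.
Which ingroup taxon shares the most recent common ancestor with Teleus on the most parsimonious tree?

Glyptyx

Character polarity is set by the outgroup: the derived state is whichever differs from the outgroup's state, so for lateral line, retractile claws, elongate rostrum the derived state is '-', and for the remaining characters it is '+'.
serrated mandibles (derived state '+') is shared by Glyptyx, Helioion, and Teleus — a synapomorphy uniting that clade.
cranial crest: derived state '+' in Helioion only — an autapomorphy, so it tells us nothing about relationships among taxa.
lateral line: derived state '-' in Glyptyx, Helioion, Pachyura, and Teleus only — synapomorphy for {Glyptyx, Helioion, Pachyura, Teleus}.
retractile claws (derived state '-') is unique to Teleus (autapomorphy; uninformative for grouping).
Only Glyptyx and Teleus show the derived state '+' for stipules present, supporting them as a clade.
elongate rostrum (state '-') occurs in Glyptyx and Pachyura but conflicts with the nesting implied by the other characters — most parsimoniously interpreted as homoplasy.
Most parsimonious ingroup topology: ((Pachyura,(Helioion,(Teleus,Glyptyx))),Sclerax).
Teleus and Glyptyx form a cherry on this tree, so they are sister taxa.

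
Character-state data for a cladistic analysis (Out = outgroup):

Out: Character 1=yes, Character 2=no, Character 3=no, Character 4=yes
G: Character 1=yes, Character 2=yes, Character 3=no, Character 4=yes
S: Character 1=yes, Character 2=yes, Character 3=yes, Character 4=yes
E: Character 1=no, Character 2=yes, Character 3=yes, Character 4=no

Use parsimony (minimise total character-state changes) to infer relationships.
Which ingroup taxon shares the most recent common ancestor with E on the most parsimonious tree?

S

Character polarity is set by the outgroup: the derived state is whichever differs from the outgroup's state, so for Character 1, Character 4 the derived state is 'no', and for the remaining characters it is 'yes'.
Character 1 (derived state 'no') is unique to E (autapomorphy; uninformative for grouping).
All ingroup taxa share the derived state 'yes' for Character 2; it defines the ingroup but does not resolve relationships within it.
Only E and S show the derived state 'yes' for Character 3, supporting them as a clade.
Character 4: derived state 'no' in E only — an autapomorphy, so it tells us nothing about relationships among taxa.
Most parsimonious ingroup topology: (G,(S,E)).
E and S form a cherry on this tree, so they are sister taxa.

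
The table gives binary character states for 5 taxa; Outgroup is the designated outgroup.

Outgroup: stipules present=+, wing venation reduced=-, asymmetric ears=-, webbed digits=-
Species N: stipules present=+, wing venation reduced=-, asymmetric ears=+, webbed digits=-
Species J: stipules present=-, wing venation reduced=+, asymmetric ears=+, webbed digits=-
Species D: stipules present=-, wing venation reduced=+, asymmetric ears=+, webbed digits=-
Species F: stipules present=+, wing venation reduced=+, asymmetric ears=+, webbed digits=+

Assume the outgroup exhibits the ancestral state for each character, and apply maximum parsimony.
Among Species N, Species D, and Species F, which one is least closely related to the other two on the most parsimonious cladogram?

Character polarity is set by the outgroup: the derived state is whichever differs from the outgroup's state, so for stipules present the derived state is '-', and for the remaining characters it is '+'.
stipules present: derived state '-' in Species D and Species J only — synapomorphy for {Species D, Species J}.
wing venation reduced: derived state '+' in Species D, Species F, and Species J only — synapomorphy for {Species D, Species F, Species J}.
asymmetric ears (derived state '+') is shared by all ingroup taxa — unites the whole ingroup.
webbed digits: derived state '+' in Species F only — an autapomorphy, so it tells us nothing about relationships among taxa.
Most parsimonious ingroup topology: (Species N,((Species J,Species D),Species F)).
Species F and Species D share a more recent common ancestor with each other than either does with Species N, so Species N is the least closely related of the three.

Species N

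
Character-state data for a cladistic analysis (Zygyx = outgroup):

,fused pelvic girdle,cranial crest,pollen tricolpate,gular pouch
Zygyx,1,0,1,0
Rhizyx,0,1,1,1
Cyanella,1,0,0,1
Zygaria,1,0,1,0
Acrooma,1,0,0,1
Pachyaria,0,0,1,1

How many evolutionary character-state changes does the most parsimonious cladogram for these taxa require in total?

4

Character polarity is set by the outgroup: the derived state is whichever differs from the outgroup's state, so for fused pelvic girdle, pollen tricolpate the derived state is '0', and for the remaining characters it is '1'.
Only Pachyaria and Rhizyx show the derived state '0' for fused pelvic girdle, supporting them as a clade.
cranial crest: derived state '1' in Rhizyx only — an autapomorphy, so it tells us nothing about relationships among taxa.
Only Acrooma and Cyanella show the derived state '0' for pollen tricolpate, supporting them as a clade.
Only Acrooma, Cyanella, Pachyaria, and Rhizyx show the derived state '1' for gular pouch, supporting them as a clade.
Most parsimonious ingroup topology: (((Rhizyx,Pachyaria),(Cyanella,Acrooma)),Zygaria).
Changes per character on this tree: fused pelvic girdle: 1; cranial crest: 1; pollen tricolpate: 1; gular pouch: 1.
Total = 4.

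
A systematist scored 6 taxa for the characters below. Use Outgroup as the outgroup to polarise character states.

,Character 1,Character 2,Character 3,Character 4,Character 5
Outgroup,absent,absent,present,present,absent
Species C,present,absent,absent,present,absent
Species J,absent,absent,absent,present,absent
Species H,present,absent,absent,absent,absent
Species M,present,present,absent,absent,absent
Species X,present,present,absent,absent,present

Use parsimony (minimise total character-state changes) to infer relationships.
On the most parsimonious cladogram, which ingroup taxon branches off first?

Species J

Character polarity is set by the outgroup: the derived state is whichever differs from the outgroup's state, so for Character 3, Character 4 the derived state is 'absent', and for the remaining characters it is 'present'.
Character 1 (derived state 'present') is shared by Species C, Species H, Species M, and Species X — a synapomorphy uniting that clade.
Only Species M and Species X show the derived state 'present' for Character 2, supporting them as a clade.
All ingroup taxa share the derived state 'absent' for Character 3; it defines the ingroup but does not resolve relationships within it.
Only Species H, Species M, and Species X show the derived state 'absent' for Character 4, supporting them as a clade.
Character 5: derived state 'present' in Species X only — an autapomorphy, so it tells us nothing about relationships among taxa.
Most parsimonious ingroup topology: (Species J,(((Species X,Species M),Species H),Species C)).
Species J is sister to the clade containing all other ingroup taxa, so it is the earliest-diverging (most basal) ingroup lineage.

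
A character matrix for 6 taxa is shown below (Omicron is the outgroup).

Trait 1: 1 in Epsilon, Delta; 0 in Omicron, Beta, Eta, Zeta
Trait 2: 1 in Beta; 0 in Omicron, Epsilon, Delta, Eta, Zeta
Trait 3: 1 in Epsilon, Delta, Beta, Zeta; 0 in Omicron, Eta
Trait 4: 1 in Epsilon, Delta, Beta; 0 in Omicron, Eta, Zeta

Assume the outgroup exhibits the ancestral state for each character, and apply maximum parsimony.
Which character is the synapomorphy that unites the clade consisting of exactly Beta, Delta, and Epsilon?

Trait 4

The outgroup has state '0' for every character, so '1' is the derived state throughout.
Trait 1 (derived state '1') is shared by Delta and Epsilon — a synapomorphy uniting that clade.
Trait 2: derived state '1' in Beta only — an autapomorphy, so it tells us nothing about relationships among taxa.
Trait 3: derived state '1' in Beta, Delta, Epsilon, and Zeta only — synapomorphy for {Beta, Delta, Epsilon, Zeta}.
Only Beta, Delta, and Epsilon show the derived state '1' for Trait 4, supporting them as a clade.
Most parsimonious ingroup topology: ((((Epsilon,Delta),Beta),Zeta),Eta).
The clade {Beta, Delta, Epsilon} is supported by Trait 4: its derived state '1' occurs in exactly those taxa and in no other taxon (including the outgroup).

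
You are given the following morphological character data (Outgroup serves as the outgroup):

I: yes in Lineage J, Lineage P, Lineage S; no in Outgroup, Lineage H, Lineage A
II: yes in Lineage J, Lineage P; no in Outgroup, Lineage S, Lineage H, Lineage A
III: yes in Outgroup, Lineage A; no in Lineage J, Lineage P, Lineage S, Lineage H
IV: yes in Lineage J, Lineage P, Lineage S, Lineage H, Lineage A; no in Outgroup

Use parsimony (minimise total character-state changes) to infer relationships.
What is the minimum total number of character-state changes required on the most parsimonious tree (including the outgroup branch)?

4

Character polarity is set by the outgroup: the derived state is whichever differs from the outgroup's state, so for III the derived state is 'no', and for the remaining characters it is 'yes'.
Only Lineage J, Lineage P, and Lineage S show the derived state 'yes' for I, supporting them as a clade.
II: derived state 'yes' in Lineage J and Lineage P only — synapomorphy for {Lineage J, Lineage P}.
III: derived state 'no' in Lineage H, Lineage J, Lineage P, and Lineage S only — synapomorphy for {Lineage H, Lineage J, Lineage P, Lineage S}.
IV (derived state 'yes') is shared by all ingroup taxa — unites the whole ingroup.
Most parsimonious ingroup topology: ((((Lineage J,Lineage P),Lineage S),Lineage H),Lineage A).
Changes per character on this tree: I: 1; II: 1; III: 1; IV: 1.
Total = 4.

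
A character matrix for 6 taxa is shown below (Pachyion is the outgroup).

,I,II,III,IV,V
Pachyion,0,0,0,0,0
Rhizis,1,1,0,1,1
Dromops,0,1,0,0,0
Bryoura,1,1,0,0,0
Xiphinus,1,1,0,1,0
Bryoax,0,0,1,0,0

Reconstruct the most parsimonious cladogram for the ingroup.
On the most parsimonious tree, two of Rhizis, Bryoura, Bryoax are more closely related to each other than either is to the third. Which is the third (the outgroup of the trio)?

The outgroup has state '0' for every character, so '1' is the derived state throughout.
Only Bryoura, Rhizis, and Xiphinus show the derived state '1' for I, supporting them as a clade.
II (derived state '1') is shared by Bryoura, Dromops, Rhizis, and Xiphinus — a synapomorphy uniting that clade.
III (derived state '1') is unique to Bryoax (autapomorphy; uninformative for grouping).
IV (derived state '1') is shared by Rhizis and Xiphinus — a synapomorphy uniting that clade.
V: derived state '1' in Rhizis only — an autapomorphy, so it tells us nothing about relationships among taxa.
Most parsimonious ingroup topology: ((((Rhizis,Xiphinus),Bryoura),Dromops),Bryoax).
Bryoura and Rhizis share a more recent common ancestor with each other than either does with Bryoax, so Bryoax is the least closely related of the three.

Bryoax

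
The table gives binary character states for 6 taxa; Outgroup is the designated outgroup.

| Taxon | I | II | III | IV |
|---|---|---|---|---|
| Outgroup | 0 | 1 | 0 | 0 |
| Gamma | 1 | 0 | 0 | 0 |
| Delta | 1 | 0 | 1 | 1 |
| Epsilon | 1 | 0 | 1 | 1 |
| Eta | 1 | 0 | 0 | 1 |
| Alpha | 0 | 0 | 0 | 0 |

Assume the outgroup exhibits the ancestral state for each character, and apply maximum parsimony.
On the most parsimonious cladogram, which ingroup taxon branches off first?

Alpha

Character polarity is set by the outgroup: the derived state is whichever differs from the outgroup's state, so for II the derived state is '0', and for the remaining characters it is '1'.
Only Delta, Epsilon, Eta, and Gamma show the derived state '1' for I, supporting them as a clade.
II (derived state '0') is shared by all ingroup taxa — unites the whole ingroup.
III (derived state '1') is shared by Delta and Epsilon — a synapomorphy uniting that clade.
Only Delta, Epsilon, and Eta show the derived state '1' for IV, supporting them as a clade.
Most parsimonious ingroup topology: ((Gamma,((Delta,Epsilon),Eta)),Alpha).
Alpha is sister to the clade containing all other ingroup taxa, so it is the earliest-diverging (most basal) ingroup lineage.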